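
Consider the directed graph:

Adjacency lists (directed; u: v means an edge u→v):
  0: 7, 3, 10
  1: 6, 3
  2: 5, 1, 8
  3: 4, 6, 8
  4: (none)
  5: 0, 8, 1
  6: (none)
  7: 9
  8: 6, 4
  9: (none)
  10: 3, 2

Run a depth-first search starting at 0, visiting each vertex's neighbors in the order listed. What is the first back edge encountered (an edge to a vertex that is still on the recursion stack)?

DFS from 0 (visiting each vertex's neighbors in the order listed); mark gray on enter, black on exit:
0 gray
  7 gray
    9 gray
    9 black
  7 black
  3 gray
    4 gray
    4 black
    6 gray
    6 black
    8 gray
      8→6: 6 black — skip
      8→4: 4 black — skip
    8 black
  3 black
  10 gray
    10→3: 3 black — skip
    2 gray
      5 gray
        5→0: 0 is gray → back edge
First back edge: 5 → 0.

5→0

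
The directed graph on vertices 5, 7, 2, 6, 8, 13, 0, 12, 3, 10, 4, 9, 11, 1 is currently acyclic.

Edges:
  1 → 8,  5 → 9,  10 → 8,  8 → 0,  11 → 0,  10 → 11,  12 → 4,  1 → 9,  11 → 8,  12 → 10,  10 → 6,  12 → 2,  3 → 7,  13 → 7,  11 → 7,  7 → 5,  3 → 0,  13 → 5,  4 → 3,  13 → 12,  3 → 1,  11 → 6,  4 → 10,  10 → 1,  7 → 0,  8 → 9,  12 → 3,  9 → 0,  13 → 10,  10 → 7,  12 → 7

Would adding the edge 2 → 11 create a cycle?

No

Adding 2→11 creates a cycle iff 11 can already reach 2.
Explore from 11: no path reaches 2. The graph stays acyclic.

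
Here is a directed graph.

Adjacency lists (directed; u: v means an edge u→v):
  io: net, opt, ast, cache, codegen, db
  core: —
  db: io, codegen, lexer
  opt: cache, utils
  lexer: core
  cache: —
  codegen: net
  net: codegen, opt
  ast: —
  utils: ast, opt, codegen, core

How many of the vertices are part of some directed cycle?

6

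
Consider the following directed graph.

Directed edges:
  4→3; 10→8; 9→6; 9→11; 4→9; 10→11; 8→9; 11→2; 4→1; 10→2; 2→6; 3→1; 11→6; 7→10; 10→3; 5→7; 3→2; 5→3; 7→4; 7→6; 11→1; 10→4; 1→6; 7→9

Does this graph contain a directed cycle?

No

DFS with white/gray/black marking, starting from 1:
1 gray
  6 gray
  6 black
1 black
2 gray
  2→6: 6 black — skip
2 black
3 gray
  3→2: 2 black — skip
  3→1: 1 black — skip
3 black
4 gray
  9 gray
    11 gray
      11→2: 2 black — skip
      11→1: 1 black — skip
      11→6: 6 black — skip
    11 black
    9→6: 6 black — skip
  9 black
  4→3: 3 black — skip
  4→1: 1 black — skip
4 black
5 gray
  5→3: 3 black — skip
  7 gray
    7→4: 4 black — skip
    7→6: 6 black — skip
    10 gray
      10→3: 3 black — skip
      10→11: 11 black — skip
      8 gray
        8→9: 9 black — skip
      8 black
      10→2: 2 black — skip
      10→4: 4 black — skip
    10 black
    7→9: 9 black — skip
  7 black
5 black
Every edge goes to a white or black vertex — no back edge, so the graph is acyclic.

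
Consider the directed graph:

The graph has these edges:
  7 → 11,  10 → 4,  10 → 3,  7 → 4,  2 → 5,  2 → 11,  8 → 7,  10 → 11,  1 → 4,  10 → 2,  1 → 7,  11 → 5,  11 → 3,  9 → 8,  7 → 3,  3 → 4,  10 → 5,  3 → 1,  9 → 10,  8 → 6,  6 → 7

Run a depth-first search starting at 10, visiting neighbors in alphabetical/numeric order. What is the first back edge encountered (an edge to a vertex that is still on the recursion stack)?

7→3

DFS from 10 (visiting neighbors in alphabetical/numeric order); mark gray on enter, black on exit:
10 gray
  2 gray
    5 gray
    5 black
    11 gray
      3 gray
        1 gray
          4 gray
          4 black
          7 gray
            7→3: 3 is gray → back edge
First back edge: 7 → 3.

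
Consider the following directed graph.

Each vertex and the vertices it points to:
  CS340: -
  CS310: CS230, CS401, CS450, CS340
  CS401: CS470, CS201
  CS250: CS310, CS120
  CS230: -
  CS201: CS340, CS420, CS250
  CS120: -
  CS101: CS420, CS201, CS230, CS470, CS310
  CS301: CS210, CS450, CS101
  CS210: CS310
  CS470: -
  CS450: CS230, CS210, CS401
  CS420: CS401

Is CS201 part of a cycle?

CS201 is on a cycle iff CS201 can reach itself via ≥1 edge.
CS201 → CS420 → CS401 → CS201 — yes.

Yes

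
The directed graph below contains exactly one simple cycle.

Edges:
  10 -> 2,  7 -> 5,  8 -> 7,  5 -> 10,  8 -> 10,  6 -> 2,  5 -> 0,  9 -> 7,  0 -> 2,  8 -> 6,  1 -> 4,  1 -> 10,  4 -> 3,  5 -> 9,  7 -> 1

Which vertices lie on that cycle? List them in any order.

5, 7, 9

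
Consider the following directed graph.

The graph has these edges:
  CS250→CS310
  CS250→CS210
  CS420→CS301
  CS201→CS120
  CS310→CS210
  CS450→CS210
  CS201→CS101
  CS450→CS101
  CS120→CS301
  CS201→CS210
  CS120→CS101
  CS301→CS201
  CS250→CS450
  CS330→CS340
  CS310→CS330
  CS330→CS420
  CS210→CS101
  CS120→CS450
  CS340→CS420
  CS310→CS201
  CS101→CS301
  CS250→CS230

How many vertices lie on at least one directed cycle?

A vertex is on a directed cycle iff it belongs to a strongly connected component of size ≥ 2 (or has a self-loop).
The vertices on cycles are {CS101, CS120, CS201, CS210, CS301, CS450} — 6 in total.

6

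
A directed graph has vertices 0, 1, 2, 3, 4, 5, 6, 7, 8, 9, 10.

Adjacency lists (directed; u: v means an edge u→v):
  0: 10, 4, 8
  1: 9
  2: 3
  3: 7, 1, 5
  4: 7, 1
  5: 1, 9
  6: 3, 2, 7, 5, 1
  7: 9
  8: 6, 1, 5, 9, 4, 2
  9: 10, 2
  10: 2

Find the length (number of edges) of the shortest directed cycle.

4

For each vertex v, BFS finds the shortest path from v back to v.
The shortest such closed walk is 3 → 7 → 9 → 2 → 3, length 4.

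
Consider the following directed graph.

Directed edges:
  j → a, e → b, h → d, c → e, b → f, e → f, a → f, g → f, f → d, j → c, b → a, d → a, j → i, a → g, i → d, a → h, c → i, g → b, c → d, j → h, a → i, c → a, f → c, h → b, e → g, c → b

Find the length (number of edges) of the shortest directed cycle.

3

For each vertex v, BFS finds the shortest path from v back to v.
The shortest such closed walk is c → b → f → c, length 3.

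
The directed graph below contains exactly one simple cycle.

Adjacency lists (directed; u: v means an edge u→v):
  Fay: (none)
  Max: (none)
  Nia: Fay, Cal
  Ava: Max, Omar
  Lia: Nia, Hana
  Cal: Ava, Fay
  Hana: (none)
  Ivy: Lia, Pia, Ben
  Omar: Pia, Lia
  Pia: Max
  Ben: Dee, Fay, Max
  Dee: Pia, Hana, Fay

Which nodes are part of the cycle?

DFS with gray/black marking from Lia:
Lia gray
  Nia gray
    Fay gray
    Fay black
    Cal gray
      Ava gray
        Max gray
        Max black
        Omar gray
          Pia gray
            Pia→Max: Max black — skip
          Pia black
          Omar→Lia: Lia is gray → back edge
Back edge closes the cycle Lia → Nia → Cal → Ava → Omar → Lia; its vertices are {Ava, Cal, Lia, Nia, Omar}.

Ava, Cal, Lia, Nia, Omar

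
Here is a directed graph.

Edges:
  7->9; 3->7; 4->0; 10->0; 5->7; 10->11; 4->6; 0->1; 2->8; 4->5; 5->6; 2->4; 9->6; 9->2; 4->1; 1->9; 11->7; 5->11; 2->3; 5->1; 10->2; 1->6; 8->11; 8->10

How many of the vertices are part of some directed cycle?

A vertex is on a directed cycle iff it belongs to a strongly connected component of size ≥ 2 (or has a self-loop).
The vertices on cycles are {0, 1, 2, 3, 4, 5, 7, 8, 9, 10, 11} — 11 in total.

11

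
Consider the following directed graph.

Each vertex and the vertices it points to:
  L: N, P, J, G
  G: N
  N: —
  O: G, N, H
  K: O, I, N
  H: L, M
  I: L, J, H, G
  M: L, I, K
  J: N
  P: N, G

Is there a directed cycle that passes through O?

Yes

O is on a cycle iff O can reach itself via ≥1 edge.
O → H → M → K → O — yes.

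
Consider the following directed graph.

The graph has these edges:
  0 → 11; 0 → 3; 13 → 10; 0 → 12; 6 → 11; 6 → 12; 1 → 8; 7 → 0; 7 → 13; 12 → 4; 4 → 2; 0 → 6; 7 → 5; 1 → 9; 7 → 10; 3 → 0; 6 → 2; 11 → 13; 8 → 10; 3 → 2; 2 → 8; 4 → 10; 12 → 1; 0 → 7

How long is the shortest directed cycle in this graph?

2

For each vertex v, BFS finds the shortest path from v back to v.
The shortest such closed walk is 0 → 3 → 0, length 2.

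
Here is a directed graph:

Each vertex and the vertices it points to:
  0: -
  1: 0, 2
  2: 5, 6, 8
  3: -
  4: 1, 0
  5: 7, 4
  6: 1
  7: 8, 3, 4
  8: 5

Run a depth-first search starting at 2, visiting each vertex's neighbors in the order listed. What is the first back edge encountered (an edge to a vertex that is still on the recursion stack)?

DFS from 2 (visiting each vertex's neighbors in the order listed); mark gray on enter, black on exit:
2 gray
  5 gray
    7 gray
      8 gray
        8→5: 5 is gray → back edge
First back edge: 8 → 5.

8->5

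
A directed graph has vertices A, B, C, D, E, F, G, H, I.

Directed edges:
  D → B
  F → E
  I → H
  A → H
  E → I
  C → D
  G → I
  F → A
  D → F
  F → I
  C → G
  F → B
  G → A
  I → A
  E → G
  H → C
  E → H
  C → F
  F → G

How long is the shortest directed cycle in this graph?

For each vertex v, BFS finds the shortest path from v back to v.
The shortest such closed walk is C → G → A → H → C, length 4.

4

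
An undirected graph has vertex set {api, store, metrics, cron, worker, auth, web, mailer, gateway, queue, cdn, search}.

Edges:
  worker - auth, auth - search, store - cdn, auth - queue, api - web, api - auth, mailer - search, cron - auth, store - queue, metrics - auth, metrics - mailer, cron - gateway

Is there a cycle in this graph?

Yes

DFS, tracking each vertex's parent; an edge to a visited non-parent vertex closes a cycle.
Start from mailer:
visit mailer (parent –)
  visit search (parent mailer)
    search–mailer: parent, skip
    visit auth (parent search)
      auth–search: parent, skip
      visit cron (parent auth)
        visit gateway (parent cron)
          gateway–cron: parent, skip
        cron–auth: parent, skip
      visit queue (parent auth)
        visit store (parent queue)
          visit cdn (parent store)
            cdn–store: parent, skip
          store–queue: parent, skip
        queue–auth: parent, skip
      visit api (parent auth)
        api–auth: parent, skip
        visit web (parent api)
          web–api: parent, skip
      visit worker (parent auth)
        worker–auth: parent, skip
      visit metrics (parent auth)
        metrics–mailer: mailer visited and ≠ parent → cycle
Cycle: mailer – search – auth – metrics – mailer.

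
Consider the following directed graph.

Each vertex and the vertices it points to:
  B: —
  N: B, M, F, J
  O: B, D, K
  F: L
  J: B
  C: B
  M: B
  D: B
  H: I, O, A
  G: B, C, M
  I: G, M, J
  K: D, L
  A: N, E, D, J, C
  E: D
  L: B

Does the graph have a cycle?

DFS with white/gray/black marking, starting from N:
N gray
  B gray
  B black
  M gray
    M→B: B black — skip
  M black
  F gray
    L gray
      L→B: B black — skip
    L black
  F black
  J gray
    J→B: B black — skip
  J black
N black
O gray
  O→B: B black — skip
  D gray
    D→B: B black — skip
  D black
  K gray
    K→D: D black — skip
    K→L: L black — skip
  K black
O black
C gray
  C→B: B black — skip
C black
H gray
  I gray
    G gray
      G→B: B black — skip
      G→C: C black — skip
      G→M: M black — skip
    G black
    I→M: M black — skip
    I→J: J black — skip
  I black
  H→O: O black — skip
  A gray
    A→N: N black — skip
    E gray
      E→D: D black — skip
    E black
    A→D: D black — skip
    A→J: J black — skip
    A→C: C black — skip
  A black
H black
Every edge goes to a white or black vertex — no back edge, so the graph is acyclic.

No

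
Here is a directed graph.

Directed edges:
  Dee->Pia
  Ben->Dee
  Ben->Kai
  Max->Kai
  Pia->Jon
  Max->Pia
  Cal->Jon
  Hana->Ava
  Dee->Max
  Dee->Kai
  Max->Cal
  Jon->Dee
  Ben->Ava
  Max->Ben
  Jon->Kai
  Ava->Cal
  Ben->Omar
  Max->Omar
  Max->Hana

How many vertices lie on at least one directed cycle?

8

A vertex is on a directed cycle iff it belongs to a strongly connected component of size ≥ 2 (or has a self-loop).
The vertices on cycles are {Ava, Ben, Cal, Dee, Jon, Max, Pia, Hana} — 8 in total.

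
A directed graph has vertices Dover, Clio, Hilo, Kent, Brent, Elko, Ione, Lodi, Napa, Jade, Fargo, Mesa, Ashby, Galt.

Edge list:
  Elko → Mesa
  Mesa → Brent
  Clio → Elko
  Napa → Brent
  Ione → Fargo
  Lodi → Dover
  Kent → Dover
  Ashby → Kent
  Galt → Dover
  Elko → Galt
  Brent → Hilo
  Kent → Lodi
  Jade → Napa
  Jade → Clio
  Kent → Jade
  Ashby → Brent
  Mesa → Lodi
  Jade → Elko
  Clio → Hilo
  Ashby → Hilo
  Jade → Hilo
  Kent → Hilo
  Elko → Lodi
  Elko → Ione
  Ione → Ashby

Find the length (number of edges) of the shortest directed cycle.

5

For each vertex v, BFS finds the shortest path from v back to v.
The shortest such closed walk is Jade → Elko → Ione → Ashby → Kent → Jade, length 5.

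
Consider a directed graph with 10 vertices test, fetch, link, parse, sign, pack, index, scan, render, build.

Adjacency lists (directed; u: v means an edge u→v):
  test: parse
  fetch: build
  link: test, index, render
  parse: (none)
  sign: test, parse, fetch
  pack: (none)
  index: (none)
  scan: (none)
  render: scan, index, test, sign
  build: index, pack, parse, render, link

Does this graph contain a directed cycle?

DFS with white/gray/black marking, starting from index:
index gray
index black
test gray
  parse gray
  parse black
test black
fetch gray
  build gray
    build→index: index black — skip
    pack gray
    pack black
    build→parse: parse black — skip
    render gray
      scan gray
      scan black
      render→index: index black — skip
      render→test: test black — skip
      sign gray
        sign→test: test black — skip
        sign→parse: parse black — skip
        sign→fetch: fetch is gray → back edge
Back edge found, so a cycle exists: fetch → build → render → sign → fetch.

Yes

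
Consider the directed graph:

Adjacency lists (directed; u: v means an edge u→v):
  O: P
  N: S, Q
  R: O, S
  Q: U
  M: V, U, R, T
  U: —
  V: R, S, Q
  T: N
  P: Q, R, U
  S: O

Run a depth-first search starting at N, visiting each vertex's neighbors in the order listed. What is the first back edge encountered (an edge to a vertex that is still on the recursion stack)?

DFS from N (visiting each vertex's neighbors in the order listed); mark gray on enter, black on exit:
N gray
  S gray
    O gray
      P gray
        Q gray
          U gray
          U black
        Q black
        R gray
          R→O: O is gray → back edge
First back edge: R → O.

R→O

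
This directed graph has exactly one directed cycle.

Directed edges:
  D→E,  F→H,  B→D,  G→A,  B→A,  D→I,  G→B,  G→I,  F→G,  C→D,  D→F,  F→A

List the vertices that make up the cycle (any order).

B, D, F, G

DFS with gray/black marking from D:
D gray
  E gray
  E black
  F gray
    H gray
    H black
    G gray
      I gray
      I black
      B gray
        A gray
        A black
        B→D: D is gray → back edge
Back edge closes the cycle D → F → G → B → D; its vertices are {B, D, F, G}.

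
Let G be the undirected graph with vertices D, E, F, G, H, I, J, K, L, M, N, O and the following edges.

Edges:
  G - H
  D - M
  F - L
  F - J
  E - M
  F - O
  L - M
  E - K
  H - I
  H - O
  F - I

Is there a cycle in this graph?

DFS, tracking each vertex's parent; an edge to a visited non-parent vertex closes a cycle.
Start from F:
visit F (parent –)
  visit I (parent F)
    visit H (parent I)
      visit G (parent H)
        G–H: parent, skip
      visit O (parent H)
        O–H: parent, skip
        O–F: F visited and ≠ parent → cycle
Cycle: F – I – H – O – F.

Yes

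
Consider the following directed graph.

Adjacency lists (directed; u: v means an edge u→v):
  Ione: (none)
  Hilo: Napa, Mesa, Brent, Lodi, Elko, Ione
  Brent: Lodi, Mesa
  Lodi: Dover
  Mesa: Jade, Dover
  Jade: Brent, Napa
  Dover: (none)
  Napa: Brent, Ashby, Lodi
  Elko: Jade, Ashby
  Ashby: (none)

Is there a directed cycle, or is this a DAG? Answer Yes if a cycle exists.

DFS with white/gray/black marking, starting from Ashby:
Ashby gray
Ashby black
Ione gray
Ione black
Hilo gray
  Napa gray
    Brent gray
      Lodi gray
        Dover gray
        Dover black
      Lodi black
      Mesa gray
        Jade gray
          Jade→Brent: Brent is gray → back edge
Back edge found, so a cycle exists: Brent → Mesa → Jade → Brent.

Yes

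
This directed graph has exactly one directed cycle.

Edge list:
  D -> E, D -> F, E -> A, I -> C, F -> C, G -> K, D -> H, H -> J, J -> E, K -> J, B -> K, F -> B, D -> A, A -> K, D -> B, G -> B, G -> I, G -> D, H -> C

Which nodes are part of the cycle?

A, E, J, K

DFS with gray/black marking from E:
E gray
  A gray
    K gray
      J gray
        J→E: E is gray → back edge
Back edge closes the cycle E → A → K → J → E; its vertices are {A, E, J, K}.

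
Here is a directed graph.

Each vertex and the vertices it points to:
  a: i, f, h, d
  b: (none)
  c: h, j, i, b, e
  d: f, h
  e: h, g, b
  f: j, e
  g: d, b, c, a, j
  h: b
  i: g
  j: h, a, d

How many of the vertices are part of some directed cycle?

8

A vertex is on a directed cycle iff it belongs to a strongly connected component of size ≥ 2 (or has a self-loop).
The vertices on cycles are {a, c, d, e, f, g, i, j} — 8 in total.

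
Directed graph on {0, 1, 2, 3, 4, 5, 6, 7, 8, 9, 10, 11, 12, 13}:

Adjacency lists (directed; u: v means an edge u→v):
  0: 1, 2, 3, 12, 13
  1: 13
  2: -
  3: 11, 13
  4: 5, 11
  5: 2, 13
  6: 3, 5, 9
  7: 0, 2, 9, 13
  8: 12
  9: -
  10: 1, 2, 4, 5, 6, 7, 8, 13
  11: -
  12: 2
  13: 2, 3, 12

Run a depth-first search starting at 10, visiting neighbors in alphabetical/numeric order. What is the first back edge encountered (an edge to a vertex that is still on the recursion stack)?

3→13

DFS from 10 (visiting neighbors in alphabetical/numeric order); mark gray on enter, black on exit:
10 gray
  1 gray
    13 gray
      2 gray
      2 black
      3 gray
        11 gray
        11 black
        3→13: 13 is gray → back edge
First back edge: 3 → 13.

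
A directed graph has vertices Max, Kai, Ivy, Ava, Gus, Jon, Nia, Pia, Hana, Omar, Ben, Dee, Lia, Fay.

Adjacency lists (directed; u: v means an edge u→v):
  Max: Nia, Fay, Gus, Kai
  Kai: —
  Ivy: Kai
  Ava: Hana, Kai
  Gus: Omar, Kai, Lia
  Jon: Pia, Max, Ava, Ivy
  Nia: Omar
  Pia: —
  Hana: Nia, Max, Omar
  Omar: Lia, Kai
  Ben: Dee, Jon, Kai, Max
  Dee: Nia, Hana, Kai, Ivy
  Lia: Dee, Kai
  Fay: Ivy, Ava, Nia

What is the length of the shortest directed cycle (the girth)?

For each vertex v, BFS finds the shortest path from v back to v.
The shortest such closed walk is Dee → Nia → Omar → Lia → Dee, length 4.

4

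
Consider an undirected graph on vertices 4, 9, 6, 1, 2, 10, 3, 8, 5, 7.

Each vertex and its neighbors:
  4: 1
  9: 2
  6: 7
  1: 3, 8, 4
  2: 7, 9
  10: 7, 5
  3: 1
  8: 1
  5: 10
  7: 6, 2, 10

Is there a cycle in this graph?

DFS, tracking each vertex's parent; an edge to a visited non-parent vertex closes a cycle.
Start from 5:
visit 5 (parent –)
  visit 10 (parent 5)
    visit 7 (parent 10)
      visit 6 (parent 7)
        6–7: parent, skip
      visit 2 (parent 7)
        2–7: parent, skip
        visit 9 (parent 2)
          9–2: parent, skip
      7–10: parent, skip
    10–5: parent, skip
visit 4 (parent –)
  visit 1 (parent 4)
    visit 3 (parent 1)
      3–1: parent, skip
    visit 8 (parent 1)
      8–1: parent, skip
    1–4: parent, skip
No non-parent visited neighbor found — the graph is a forest.

No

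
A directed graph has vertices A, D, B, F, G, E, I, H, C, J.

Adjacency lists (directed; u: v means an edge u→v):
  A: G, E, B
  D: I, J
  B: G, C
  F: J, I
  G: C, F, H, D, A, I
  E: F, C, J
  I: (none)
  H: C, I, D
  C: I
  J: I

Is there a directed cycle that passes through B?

B is on a cycle iff B can reach itself via ≥1 edge.
B → G → A → B — yes.

Yes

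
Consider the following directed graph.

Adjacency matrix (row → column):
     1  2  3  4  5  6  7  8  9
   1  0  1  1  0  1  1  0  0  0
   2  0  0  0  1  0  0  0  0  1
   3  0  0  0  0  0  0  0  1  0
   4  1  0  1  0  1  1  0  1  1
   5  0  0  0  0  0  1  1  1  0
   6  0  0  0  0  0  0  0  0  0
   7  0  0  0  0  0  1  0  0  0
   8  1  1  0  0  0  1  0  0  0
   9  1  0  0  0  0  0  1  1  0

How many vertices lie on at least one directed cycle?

A vertex is on a directed cycle iff it belongs to a strongly connected component of size ≥ 2 (or has a self-loop).
The vertices on cycles are {1, 2, 3, 4, 5, 8, 9} — 7 in total.

7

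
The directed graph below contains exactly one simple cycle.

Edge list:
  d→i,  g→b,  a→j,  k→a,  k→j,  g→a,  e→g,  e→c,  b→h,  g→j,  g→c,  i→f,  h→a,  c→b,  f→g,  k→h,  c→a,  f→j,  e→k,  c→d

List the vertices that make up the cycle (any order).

c, d, f, g, i

DFS with gray/black marking from g:
g gray
  b gray
    h gray
      a gray
        j gray
        j black
      a black
    h black
  b black
  c gray
    c→a: a black — skip
    d gray
      i gray
        f gray
          f→g: g is gray → back edge
Back edge closes the cycle g → c → d → i → f → g; its vertices are {c, d, f, g, i}.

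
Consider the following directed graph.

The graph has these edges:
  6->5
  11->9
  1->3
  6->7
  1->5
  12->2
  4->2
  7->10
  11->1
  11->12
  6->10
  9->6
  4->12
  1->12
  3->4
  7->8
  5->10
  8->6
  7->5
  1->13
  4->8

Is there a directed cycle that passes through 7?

7 is on a cycle iff 7 can reach itself via ≥1 edge.
7 → 8 → 6 → 7 — yes.

Yes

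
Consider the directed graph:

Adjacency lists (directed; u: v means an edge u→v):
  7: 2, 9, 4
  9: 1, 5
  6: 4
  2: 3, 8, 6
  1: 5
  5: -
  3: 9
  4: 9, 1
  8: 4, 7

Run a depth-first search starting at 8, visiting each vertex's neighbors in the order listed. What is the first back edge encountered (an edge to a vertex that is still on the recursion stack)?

2→8

DFS from 8 (visiting each vertex's neighbors in the order listed); mark gray on enter, black on exit:
8 gray
  4 gray
    9 gray
      1 gray
        5 gray
        5 black
      1 black
      9→5: 5 black — skip
    9 black
    4→1: 1 black — skip
  4 black
  7 gray
    2 gray
      3 gray
        3→9: 9 black — skip
      3 black
      2→8: 8 is gray → back edge
First back edge: 2 → 8.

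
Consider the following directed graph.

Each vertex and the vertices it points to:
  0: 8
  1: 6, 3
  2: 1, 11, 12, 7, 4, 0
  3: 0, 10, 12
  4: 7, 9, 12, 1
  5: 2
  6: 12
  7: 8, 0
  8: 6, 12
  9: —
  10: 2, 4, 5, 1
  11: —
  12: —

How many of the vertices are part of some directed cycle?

6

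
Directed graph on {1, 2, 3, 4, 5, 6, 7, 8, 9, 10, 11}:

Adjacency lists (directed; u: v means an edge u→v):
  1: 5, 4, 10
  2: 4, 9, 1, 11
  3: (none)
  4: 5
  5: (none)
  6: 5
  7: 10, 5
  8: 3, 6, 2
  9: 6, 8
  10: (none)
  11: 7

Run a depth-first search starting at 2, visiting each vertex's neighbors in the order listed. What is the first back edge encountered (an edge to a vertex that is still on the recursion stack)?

8→2

DFS from 2 (visiting each vertex's neighbors in the order listed); mark gray on enter, black on exit:
2 gray
  4 gray
    5 gray
    5 black
  4 black
  9 gray
    6 gray
      6→5: 5 black — skip
    6 black
    8 gray
      3 gray
      3 black
      8→6: 6 black — skip
      8→2: 2 is gray → back edge
First back edge: 8 → 2.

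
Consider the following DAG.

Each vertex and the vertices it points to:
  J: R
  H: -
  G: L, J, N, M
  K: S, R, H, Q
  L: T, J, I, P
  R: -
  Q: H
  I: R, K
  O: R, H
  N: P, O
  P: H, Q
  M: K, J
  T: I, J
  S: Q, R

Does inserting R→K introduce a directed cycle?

Yes

Adding R→K creates a cycle iff K can already reach R.
Path from K: K → R.
So K → … → R → K is a cycle.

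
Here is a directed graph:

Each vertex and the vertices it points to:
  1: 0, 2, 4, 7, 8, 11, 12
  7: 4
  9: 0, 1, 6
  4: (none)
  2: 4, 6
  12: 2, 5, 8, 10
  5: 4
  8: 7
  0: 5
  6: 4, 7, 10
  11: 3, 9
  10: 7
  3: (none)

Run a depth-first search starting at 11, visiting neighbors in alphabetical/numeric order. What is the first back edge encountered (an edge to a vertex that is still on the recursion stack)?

1->11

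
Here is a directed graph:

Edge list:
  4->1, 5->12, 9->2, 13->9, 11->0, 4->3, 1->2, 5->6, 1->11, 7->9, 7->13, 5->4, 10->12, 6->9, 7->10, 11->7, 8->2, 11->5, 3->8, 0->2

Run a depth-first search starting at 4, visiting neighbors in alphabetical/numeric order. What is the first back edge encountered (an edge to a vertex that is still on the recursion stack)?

5->4

DFS from 4 (visiting neighbors in alphabetical/numeric order); mark gray on enter, black on exit:
4 gray
  1 gray
    2 gray
    2 black
    11 gray
      0 gray
        0→2: 2 black — skip
      0 black
      5 gray
        5→4: 4 is gray → back edge
First back edge: 5 → 4.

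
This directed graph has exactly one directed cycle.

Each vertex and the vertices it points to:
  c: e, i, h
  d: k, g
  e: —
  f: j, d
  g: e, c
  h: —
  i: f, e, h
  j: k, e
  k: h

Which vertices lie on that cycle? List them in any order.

DFS with gray/black marking from i:
i gray
  f gray
    j gray
      k gray
        h gray
        h black
      k black
      e gray
      e black
    j black
    d gray
      d→k: k black — skip
      g gray
        g→e: e black — skip
        c gray
          c→e: e black — skip
          c→i: i is gray → back edge
Back edge closes the cycle i → f → d → g → c → i; its vertices are {c, d, f, g, i}.

c, d, f, g, i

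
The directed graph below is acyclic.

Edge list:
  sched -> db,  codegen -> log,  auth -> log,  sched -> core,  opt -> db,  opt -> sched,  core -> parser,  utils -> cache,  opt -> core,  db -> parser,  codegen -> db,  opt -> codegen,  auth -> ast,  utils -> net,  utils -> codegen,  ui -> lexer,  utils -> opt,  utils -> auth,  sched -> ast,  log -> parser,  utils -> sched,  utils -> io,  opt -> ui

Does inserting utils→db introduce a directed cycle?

No

Adding utils→db creates a cycle iff db can already reach utils.
Explore from db: no path reaches utils. The graph stays acyclic.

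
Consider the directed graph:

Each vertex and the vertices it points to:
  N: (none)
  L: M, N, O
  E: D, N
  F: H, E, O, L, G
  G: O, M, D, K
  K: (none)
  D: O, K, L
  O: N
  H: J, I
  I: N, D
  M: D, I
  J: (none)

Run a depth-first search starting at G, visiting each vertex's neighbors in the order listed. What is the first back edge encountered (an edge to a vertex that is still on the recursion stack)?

DFS from G (visiting each vertex's neighbors in the order listed); mark gray on enter, black on exit:
G gray
  O gray
    N gray
    N black
  O black
  M gray
    D gray
      D→O: O black — skip
      K gray
      K black
      L gray
        L→M: M is gray → back edge
First back edge: L → M.

L->M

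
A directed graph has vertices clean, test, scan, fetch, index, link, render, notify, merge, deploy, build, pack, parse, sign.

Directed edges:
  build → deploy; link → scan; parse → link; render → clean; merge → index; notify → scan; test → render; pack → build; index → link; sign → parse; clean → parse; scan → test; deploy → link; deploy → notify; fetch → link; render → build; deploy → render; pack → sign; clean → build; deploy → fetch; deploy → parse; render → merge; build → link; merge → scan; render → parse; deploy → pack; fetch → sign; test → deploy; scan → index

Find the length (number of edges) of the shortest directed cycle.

3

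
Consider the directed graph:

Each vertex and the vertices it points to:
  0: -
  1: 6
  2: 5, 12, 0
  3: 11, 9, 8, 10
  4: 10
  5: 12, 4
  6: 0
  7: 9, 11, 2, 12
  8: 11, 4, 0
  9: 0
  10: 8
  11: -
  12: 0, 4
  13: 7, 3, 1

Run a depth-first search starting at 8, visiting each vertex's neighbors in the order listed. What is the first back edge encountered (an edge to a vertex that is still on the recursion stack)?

DFS from 8 (visiting each vertex's neighbors in the order listed); mark gray on enter, black on exit:
8 gray
  11 gray
  11 black
  4 gray
    10 gray
      10→8: 8 is gray → back edge
First back edge: 10 → 8.

10->8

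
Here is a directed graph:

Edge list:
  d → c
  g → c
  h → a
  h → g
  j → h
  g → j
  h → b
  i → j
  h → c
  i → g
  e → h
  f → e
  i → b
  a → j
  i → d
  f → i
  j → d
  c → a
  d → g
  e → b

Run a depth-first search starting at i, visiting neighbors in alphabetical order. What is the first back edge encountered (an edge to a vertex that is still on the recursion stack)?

j->d

DFS from i (visiting neighbors in alphabetical order); mark gray on enter, black on exit:
i gray
  b gray
  b black
  d gray
    c gray
      a gray
        j gray
          j→d: d is gray → back edge
First back edge: j → d.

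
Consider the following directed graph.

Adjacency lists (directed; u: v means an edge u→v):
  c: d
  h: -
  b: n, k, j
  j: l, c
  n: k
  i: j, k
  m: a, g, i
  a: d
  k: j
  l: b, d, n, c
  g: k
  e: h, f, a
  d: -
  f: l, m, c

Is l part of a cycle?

Yes

l is on a cycle iff l can reach itself via ≥1 edge.
l → b → j → l — yes.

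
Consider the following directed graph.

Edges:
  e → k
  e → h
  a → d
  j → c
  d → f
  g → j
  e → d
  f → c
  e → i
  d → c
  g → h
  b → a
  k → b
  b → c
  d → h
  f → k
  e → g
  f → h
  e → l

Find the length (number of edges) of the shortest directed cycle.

For each vertex v, BFS finds the shortest path from v back to v.
The shortest such closed walk is k → b → a → d → f → k, length 5.

5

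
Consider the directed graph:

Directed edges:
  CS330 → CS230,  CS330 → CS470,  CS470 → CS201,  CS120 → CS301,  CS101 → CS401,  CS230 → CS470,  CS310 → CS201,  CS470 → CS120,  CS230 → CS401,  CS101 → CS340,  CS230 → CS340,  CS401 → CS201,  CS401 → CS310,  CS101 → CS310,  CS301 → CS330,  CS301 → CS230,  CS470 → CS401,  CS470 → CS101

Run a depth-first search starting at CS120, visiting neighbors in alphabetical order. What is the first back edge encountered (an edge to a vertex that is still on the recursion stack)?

CS470->CS120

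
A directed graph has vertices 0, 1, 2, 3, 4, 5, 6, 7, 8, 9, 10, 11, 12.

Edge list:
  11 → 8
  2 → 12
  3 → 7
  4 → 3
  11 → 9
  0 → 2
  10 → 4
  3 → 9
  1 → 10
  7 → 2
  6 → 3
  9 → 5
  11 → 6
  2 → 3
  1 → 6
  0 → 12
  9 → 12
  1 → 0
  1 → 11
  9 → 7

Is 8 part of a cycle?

8 lies on a cycle iff there is a path from 8 back to itself.
Exploring from 8, it never reaches itself; equivalently, its strongly connected component is a singleton.

No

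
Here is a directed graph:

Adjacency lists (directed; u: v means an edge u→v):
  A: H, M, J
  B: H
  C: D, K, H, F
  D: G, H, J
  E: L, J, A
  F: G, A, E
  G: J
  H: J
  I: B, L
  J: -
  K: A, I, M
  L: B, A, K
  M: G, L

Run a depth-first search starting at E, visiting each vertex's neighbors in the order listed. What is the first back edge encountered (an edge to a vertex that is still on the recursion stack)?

DFS from E (visiting each vertex's neighbors in the order listed); mark gray on enter, black on exit:
E gray
  L gray
    B gray
      H gray
        J gray
        J black
      H black
    B black
    A gray
      A→H: H black — skip
      M gray
        G gray
          G→J: J black — skip
        G black
        M→L: L is gray → back edge
First back edge: M → L.

M->L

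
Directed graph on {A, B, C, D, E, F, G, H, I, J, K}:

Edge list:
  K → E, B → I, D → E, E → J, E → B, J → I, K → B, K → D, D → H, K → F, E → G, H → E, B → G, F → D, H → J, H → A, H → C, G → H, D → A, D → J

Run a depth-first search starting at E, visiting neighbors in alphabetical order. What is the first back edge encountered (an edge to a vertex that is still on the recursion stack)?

H→E

DFS from E (visiting neighbors in alphabetical order); mark gray on enter, black on exit:
E gray
  B gray
    G gray
      H gray
        A gray
        A black
        C gray
        C black
        H→E: E is gray → back edge
First back edge: H → E.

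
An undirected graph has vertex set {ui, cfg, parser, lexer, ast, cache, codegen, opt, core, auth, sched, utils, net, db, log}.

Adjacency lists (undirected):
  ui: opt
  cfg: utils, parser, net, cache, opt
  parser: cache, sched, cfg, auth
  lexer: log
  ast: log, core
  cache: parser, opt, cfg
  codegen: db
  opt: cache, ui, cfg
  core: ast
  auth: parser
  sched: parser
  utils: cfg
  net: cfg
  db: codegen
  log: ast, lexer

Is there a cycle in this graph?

DFS, tracking each vertex's parent; an edge to a visited non-parent vertex closes a cycle.
Start from net:
visit net (parent –)
  visit cfg (parent net)
    visit utils (parent cfg)
      utils–cfg: parent, skip
    visit parser (parent cfg)
      visit cache (parent parser)
        cache–parser: parent, skip
        visit opt (parent cache)
          opt–cache: parent, skip
          visit ui (parent opt)
            ui–opt: parent, skip
          opt–cfg: cfg visited and ≠ parent → cycle
Cycle: cfg – parser – cache – opt – cfg.

Yes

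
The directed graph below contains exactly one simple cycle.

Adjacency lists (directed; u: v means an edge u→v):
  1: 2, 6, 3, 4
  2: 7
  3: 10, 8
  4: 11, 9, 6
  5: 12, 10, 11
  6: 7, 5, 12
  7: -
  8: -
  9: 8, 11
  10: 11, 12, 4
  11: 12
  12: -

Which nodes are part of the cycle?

DFS with gray/black marking from 4:
4 gray
  11 gray
    12 gray
    12 black
  11 black
  9 gray
    8 gray
    8 black
    9→11: 11 black — skip
  9 black
  6 gray
    7 gray
    7 black
    5 gray
      5→12: 12 black — skip
      10 gray
        10→11: 11 black — skip
        10→12: 12 black — skip
        10→4: 4 is gray → back edge
Back edge closes the cycle 4 → 6 → 5 → 10 → 4; its vertices are {4, 5, 6, 10}.

4, 5, 6, 10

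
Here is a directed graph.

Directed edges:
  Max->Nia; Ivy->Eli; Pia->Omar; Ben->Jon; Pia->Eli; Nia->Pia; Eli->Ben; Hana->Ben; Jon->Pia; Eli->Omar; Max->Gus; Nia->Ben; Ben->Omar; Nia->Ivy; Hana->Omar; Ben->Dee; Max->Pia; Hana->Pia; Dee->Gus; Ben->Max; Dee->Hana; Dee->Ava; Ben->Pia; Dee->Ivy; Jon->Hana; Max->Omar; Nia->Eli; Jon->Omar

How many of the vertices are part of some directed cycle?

9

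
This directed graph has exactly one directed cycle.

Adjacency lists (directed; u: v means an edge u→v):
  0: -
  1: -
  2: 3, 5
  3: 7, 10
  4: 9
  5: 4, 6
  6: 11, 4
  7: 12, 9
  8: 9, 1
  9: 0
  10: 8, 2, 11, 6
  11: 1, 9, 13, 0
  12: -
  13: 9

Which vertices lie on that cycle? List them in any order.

DFS with gray/black marking from 3:
3 gray
  7 gray
    12 gray
    12 black
    9 gray
      0 gray
      0 black
    9 black
  7 black
  10 gray
    8 gray
      8→9: 9 black — skip
      1 gray
      1 black
    8 black
    2 gray
      2→3: 3 is gray → back edge
Back edge closes the cycle 3 → 10 → 2 → 3; its vertices are {2, 3, 10}.

2, 3, 10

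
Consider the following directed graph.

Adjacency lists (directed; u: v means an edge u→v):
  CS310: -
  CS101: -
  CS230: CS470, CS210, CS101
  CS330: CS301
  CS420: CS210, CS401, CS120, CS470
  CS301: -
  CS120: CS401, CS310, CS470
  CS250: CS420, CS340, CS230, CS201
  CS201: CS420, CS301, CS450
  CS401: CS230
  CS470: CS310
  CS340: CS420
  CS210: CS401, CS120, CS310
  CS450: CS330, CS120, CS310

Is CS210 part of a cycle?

CS210 is on a cycle iff CS210 can reach itself via ≥1 edge.
CS210 → CS401 → CS230 → CS210 — yes.

Yes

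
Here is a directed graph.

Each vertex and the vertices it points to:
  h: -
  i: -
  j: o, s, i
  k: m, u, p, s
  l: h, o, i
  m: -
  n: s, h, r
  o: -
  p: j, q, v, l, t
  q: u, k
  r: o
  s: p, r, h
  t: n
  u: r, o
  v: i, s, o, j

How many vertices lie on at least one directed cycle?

A vertex is on a directed cycle iff it belongs to a strongly connected component of size ≥ 2 (or has a self-loop).
The vertices on cycles are {j, k, n, p, q, s, t, v} — 8 in total.

8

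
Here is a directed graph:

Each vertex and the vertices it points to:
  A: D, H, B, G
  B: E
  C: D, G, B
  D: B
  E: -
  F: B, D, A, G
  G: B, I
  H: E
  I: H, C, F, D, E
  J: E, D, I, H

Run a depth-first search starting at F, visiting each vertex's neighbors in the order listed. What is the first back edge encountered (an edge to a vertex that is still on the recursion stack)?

DFS from F (visiting each vertex's neighbors in the order listed); mark gray on enter, black on exit:
F gray
  B gray
    E gray
    E black
  B black
  D gray
    D→B: B black — skip
  D black
  A gray
    A→D: D black — skip
    H gray
      H→E: E black — skip
    H black
    A→B: B black — skip
    G gray
      G→B: B black — skip
      I gray
        I→H: H black — skip
        C gray
          C→D: D black — skip
          C→G: G is gray → back edge
First back edge: C → G.

C->G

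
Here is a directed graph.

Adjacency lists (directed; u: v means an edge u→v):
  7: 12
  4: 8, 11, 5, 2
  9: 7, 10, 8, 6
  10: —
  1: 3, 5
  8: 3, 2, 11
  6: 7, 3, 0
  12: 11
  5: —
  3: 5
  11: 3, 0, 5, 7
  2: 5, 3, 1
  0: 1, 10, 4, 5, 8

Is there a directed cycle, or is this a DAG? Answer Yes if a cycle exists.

Yes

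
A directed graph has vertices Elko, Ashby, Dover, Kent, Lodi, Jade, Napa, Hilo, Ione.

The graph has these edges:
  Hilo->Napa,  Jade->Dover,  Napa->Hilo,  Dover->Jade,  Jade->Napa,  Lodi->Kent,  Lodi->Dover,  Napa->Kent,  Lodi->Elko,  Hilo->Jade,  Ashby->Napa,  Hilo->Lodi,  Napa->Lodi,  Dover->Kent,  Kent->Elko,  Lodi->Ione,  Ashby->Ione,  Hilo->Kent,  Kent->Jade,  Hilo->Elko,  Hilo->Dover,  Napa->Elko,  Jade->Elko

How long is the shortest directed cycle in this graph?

2

For each vertex v, BFS finds the shortest path from v back to v.
The shortest such closed walk is Napa → Hilo → Napa, length 2.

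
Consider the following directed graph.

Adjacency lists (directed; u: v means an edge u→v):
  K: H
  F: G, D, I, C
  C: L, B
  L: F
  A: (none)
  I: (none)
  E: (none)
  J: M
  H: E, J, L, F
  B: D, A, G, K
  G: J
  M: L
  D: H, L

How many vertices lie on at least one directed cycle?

10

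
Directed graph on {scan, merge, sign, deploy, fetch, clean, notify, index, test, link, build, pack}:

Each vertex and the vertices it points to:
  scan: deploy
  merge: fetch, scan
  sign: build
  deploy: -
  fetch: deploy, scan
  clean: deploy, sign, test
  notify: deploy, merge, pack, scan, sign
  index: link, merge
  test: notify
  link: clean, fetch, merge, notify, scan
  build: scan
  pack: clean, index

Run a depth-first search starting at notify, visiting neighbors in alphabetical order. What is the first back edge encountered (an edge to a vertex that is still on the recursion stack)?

test->notify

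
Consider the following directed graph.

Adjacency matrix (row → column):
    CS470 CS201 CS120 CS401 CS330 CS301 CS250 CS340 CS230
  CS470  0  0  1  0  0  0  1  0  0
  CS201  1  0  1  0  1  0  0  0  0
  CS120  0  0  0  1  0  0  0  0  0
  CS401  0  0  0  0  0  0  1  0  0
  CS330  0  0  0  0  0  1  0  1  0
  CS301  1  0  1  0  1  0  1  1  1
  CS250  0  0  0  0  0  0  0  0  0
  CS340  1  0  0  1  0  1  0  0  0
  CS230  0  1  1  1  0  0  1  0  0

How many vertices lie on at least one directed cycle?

A vertex is on a directed cycle iff it belongs to a strongly connected component of size ≥ 2 (or has a self-loop).
The vertices on cycles are {CS201, CS230, CS301, CS330, CS340} — 5 in total.

5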